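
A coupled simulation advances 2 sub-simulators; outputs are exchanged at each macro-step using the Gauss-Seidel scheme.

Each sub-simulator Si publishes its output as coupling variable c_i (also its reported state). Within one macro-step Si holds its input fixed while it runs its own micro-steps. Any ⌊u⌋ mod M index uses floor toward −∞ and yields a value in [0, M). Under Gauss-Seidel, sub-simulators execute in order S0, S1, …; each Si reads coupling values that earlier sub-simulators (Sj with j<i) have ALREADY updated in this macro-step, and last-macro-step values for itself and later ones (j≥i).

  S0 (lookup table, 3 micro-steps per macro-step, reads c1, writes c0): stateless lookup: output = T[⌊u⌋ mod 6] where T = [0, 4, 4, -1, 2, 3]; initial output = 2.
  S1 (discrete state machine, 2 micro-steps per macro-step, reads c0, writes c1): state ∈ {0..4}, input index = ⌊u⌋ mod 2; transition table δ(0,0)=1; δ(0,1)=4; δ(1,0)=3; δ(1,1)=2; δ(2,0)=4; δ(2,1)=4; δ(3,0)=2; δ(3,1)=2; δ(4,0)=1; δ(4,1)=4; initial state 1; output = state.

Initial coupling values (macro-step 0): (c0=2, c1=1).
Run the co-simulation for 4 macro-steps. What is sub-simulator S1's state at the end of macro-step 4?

S1 state at macro-step 4 = 1

macro 1: S0 reads c1=1 → after 3×micro: 4; S1 reads c0=4 → after 2×micro: 2 ⇒ (c0=4, c1=2)
macro 2: S0 reads c1=2 → after 3×micro: 4; S1 reads c0=4 → after 2×micro: 1 ⇒ (c0=4, c1=1)
macro 3: S0 reads c1=1 → after 3×micro: 4; S1 reads c0=4 → after 2×micro: 2 ⇒ (c0=4, c1=2)
macro 4: S0 reads c1=2 → after 3×micro: 4; S1 reads c0=4 → after 2×micro: 1 ⇒ (c0=4, c1=1)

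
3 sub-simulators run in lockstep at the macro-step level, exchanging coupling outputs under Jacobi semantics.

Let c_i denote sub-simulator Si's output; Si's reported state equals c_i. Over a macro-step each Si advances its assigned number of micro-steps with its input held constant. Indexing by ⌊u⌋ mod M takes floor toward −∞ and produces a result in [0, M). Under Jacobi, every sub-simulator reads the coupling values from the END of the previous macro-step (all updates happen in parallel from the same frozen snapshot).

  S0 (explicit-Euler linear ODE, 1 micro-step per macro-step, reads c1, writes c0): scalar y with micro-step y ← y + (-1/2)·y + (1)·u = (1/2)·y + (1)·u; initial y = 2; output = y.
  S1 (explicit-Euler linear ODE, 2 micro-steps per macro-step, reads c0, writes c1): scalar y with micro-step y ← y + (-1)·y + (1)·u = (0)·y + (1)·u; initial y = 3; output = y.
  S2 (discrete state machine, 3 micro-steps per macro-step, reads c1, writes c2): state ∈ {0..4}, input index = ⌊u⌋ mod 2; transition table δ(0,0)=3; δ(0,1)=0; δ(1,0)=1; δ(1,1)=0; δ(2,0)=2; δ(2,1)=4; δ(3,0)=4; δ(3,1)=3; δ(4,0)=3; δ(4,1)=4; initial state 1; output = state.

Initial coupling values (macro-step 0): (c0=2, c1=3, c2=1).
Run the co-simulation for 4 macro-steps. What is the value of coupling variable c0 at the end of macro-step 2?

c0 at macro-step 2 = 4

macro 1: S0 reads c1=3 → after 1×micro: 4; S1 reads c0=2 → after 2×micro: 2; S2 reads c1=3 → after 3×micro: 0 ⇒ (c0=4, c1=2, c2=0)
macro 2: S0 reads c1=2 → after 1×micro: 4; S1 reads c0=4 → after 2×micro: 4; S2 reads c1=2 → after 3×micro: 3 ⇒ (c0=4, c1=4, c2=3)
macro 3: S0 reads c1=4 → after 1×micro: 6; S1 reads c0=4 → after 2×micro: 4; S2 reads c1=4 → after 3×micro: 4 ⇒ (c0=6, c1=4, c2=4)
macro 4: S0 reads c1=4 → after 1×micro: 7; S1 reads c0=6 → after 2×micro: 6; S2 reads c1=4 → after 3×micro: 3 ⇒ (c0=7, c1=6, c2=3)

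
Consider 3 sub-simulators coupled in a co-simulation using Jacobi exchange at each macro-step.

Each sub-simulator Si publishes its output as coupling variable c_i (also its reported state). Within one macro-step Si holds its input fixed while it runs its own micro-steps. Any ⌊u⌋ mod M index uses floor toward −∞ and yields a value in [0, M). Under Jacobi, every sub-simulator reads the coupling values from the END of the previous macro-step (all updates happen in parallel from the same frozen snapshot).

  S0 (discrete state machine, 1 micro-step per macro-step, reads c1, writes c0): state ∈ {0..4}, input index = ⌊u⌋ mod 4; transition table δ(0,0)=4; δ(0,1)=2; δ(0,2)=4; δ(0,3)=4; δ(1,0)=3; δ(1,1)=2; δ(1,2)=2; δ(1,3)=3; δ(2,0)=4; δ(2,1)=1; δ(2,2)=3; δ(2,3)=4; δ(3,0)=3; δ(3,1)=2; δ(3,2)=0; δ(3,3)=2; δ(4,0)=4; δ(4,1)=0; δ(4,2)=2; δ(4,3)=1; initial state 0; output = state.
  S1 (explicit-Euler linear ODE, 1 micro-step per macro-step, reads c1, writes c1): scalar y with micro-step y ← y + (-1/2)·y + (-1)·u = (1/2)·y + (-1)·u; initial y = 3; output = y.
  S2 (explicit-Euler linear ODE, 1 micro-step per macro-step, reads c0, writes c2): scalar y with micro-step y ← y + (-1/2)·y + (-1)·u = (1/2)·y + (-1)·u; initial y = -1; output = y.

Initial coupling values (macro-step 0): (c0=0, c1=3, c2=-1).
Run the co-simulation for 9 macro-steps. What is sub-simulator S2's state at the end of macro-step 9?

S2 state at macro-step 9 = -2113/512

macro 1: S0 reads c1=3 → after 1×micro: 4; S1 reads c1=3 → after 1×micro: -3/2; S2 reads c0=0 → after 1×micro: -1/2 ⇒ (c0=4, c1=-3/2, c2=-1/2)
macro 2: S0 reads c1=-3/2 → after 1×micro: 2; S1 reads c1=-3/2 → after 1×micro: 3/4; S2 reads c0=4 → after 1×micro: -17/4 ⇒ (c0=2, c1=3/4, c2=-17/4)
macro 3: S0 reads c1=3/4 → after 1×micro: 4; S1 reads c1=3/4 → after 1×micro: -3/8; S2 reads c0=2 → after 1×micro: -33/8 ⇒ (c0=4, c1=-3/8, c2=-33/8)
macro 4: S0 reads c1=-3/8 → after 1×micro: 1; S1 reads c1=-3/8 → after 1×micro: 3/16; S2 reads c0=4 → after 1×micro: -97/16 ⇒ (c0=1, c1=3/16, c2=-97/16)
macro 5: S0 reads c1=3/16 → after 1×micro: 3; S1 reads c1=3/16 → after 1×micro: -3/32; S2 reads c0=1 → after 1×micro: -129/32 ⇒ (c0=3, c1=-3/32, c2=-129/32)
macro 6: S0 reads c1=-3/32 → after 1×micro: 2; S1 reads c1=-3/32 → after 1×micro: 3/64; S2 reads c0=3 → after 1×micro: -321/64 ⇒ (c0=2, c1=3/64, c2=-321/64)
macro 7: S0 reads c1=3/64 → after 1×micro: 4; S1 reads c1=3/64 → after 1×micro: -3/128; S2 reads c0=2 → after 1×micro: -577/128 ⇒ (c0=4, c1=-3/128, c2=-577/128)
macro 8: S0 reads c1=-3/128 → after 1×micro: 1; S1 reads c1=-3/128 → after 1×micro: 3/256; S2 reads c0=4 → after 1×micro: -1601/256 ⇒ (c0=1, c1=3/256, c2=-1601/256)
macro 9: S0 reads c1=3/256 → after 1×micro: 3; S1 reads c1=3/256 → after 1×micro: -3/512; S2 reads c0=1 → after 1×micro: -2113/512 ⇒ (c0=3, c1=-3/512, c2=-2113/512)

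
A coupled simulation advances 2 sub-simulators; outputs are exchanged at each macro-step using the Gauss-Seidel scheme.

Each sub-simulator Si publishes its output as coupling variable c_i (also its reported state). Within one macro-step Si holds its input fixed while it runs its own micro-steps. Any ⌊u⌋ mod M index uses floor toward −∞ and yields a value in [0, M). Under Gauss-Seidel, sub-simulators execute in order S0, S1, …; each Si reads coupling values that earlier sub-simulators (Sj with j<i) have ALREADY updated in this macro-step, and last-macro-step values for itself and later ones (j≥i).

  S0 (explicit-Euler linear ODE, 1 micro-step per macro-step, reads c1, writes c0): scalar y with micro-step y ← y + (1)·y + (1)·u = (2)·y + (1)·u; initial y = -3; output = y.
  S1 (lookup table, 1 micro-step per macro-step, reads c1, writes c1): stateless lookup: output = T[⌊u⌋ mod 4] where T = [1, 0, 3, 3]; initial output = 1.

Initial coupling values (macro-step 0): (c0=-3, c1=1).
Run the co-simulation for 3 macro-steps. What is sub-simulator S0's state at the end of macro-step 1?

macro 1: S0 reads c1=1 → after 1×micro: -5; S1 reads c1=1 → after 1×micro: 0 ⇒ (c0=-5, c1=0)
macro 2: S0 reads c1=0 → after 1×micro: -10; S1 reads c1=0 → after 1×micro: 1 ⇒ (c0=-10, c1=1)
macro 3: S0 reads c1=1 → after 1×micro: -19; S1 reads c1=1 → after 1×micro: 0 ⇒ (c0=-19, c1=0)

S0 state at macro-step 1 = -5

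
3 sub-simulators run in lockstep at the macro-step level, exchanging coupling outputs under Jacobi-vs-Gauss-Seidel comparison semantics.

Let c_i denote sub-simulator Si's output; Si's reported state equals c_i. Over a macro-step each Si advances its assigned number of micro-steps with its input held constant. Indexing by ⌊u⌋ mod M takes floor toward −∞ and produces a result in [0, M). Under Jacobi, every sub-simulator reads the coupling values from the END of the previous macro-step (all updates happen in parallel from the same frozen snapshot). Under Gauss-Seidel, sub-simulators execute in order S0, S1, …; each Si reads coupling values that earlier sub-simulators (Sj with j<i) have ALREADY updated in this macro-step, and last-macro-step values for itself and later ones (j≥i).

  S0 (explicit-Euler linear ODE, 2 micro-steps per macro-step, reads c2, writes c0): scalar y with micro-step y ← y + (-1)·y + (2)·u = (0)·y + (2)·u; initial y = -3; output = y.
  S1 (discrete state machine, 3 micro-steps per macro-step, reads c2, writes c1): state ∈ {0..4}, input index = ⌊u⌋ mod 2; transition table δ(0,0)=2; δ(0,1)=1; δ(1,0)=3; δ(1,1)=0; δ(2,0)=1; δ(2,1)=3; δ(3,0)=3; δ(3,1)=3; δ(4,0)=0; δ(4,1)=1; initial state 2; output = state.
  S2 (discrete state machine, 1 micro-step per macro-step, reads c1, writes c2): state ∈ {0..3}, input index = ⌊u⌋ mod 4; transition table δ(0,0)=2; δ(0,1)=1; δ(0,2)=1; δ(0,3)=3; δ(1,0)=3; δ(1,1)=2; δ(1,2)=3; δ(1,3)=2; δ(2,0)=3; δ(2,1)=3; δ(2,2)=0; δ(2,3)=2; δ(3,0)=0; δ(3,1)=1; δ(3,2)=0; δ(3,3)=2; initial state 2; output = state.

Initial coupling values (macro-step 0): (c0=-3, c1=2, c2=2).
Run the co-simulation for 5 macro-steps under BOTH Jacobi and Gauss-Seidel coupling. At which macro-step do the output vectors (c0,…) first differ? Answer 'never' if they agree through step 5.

first divergence at macro-step: 1

[Jacobi] macro 1: S0 reads c2=2 → after 2×micro: 4; S1 reads c2=2 → after 3×micro: 3; S2 reads c1=2 → after 1×micro: 0 ⇒ (c0=4, c1=3, c2=0)
[Jacobi] macro 2: S0 reads c2=0 → after 2×micro: 0; S1 reads c2=0 → after 3×micro: 3; S2 reads c1=3 → after 1×micro: 3 ⇒ (c0=0, c1=3, c2=3)
[Jacobi] macro 3: S0 reads c2=3 → after 2×micro: 6; S1 reads c2=3 → after 3×micro: 3; S2 reads c1=3 → after 1×micro: 2 ⇒ (c0=6, c1=3, c2=2)
[Jacobi] macro 4: S0 reads c2=2 → after 2×micro: 4; S1 reads c2=2 → after 3×micro: 3; S2 reads c1=3 → after 1×micro: 2 ⇒ (c0=4, c1=3, c2=2)
[Jacobi] macro 5: S0 reads c2=2 → after 2×micro: 4; S1 reads c2=2 → after 3×micro: 3; S2 reads c1=3 → after 1×micro: 2 ⇒ (c0=4, c1=3, c2=2)
[Gauss-Seidel] macro 1: S0 reads c2=2 → after 2×micro: 4; S1 reads c2=2 → after 3×micro: 3; S2 reads c1=3 → after 1×micro: 2 ⇒ (c0=4, c1=3, c2=2)
[Gauss-Seidel] macro 2: S0 reads c2=2 → after 2×micro: 4; S1 reads c2=2 → after 3×micro: 3; S2 reads c1=3 → after 1×micro: 2 ⇒ (c0=4, c1=3, c2=2)
[Gauss-Seidel] macro 3: S0 reads c2=2 → after 2×micro: 4; S1 reads c2=2 → after 3×micro: 3; S2 reads c1=3 → after 1×micro: 2 ⇒ (c0=4, c1=3, c2=2)
[Gauss-Seidel] macro 4: S0 reads c2=2 → after 2×micro: 4; S1 reads c2=2 → after 3×micro: 3; S2 reads c1=3 → after 1×micro: 2 ⇒ (c0=4, c1=3, c2=2)
[Gauss-Seidel] macro 5: S0 reads c2=2 → after 2×micro: 4; S1 reads c2=2 → after 3×micro: 3; S2 reads c1=3 → after 1×micro: 2 ⇒ (c0=4, c1=3, c2=2)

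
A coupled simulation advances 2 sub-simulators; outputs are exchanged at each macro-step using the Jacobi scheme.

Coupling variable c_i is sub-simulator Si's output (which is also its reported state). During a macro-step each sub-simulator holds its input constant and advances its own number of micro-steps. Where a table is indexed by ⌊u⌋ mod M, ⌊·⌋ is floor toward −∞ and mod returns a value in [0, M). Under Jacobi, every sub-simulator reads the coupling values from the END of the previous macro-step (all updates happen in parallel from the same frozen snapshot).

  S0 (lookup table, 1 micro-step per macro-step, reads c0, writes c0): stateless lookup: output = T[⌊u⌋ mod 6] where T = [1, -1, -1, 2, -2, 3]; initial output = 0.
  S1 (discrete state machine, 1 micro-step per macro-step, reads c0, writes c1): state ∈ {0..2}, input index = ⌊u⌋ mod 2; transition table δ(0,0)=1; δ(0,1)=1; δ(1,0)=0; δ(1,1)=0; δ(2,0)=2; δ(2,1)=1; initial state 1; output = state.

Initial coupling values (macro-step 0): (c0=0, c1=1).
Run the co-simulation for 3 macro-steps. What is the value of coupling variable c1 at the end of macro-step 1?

macro 1: S0 reads c0=0 → after 1×micro: 1; S1 reads c0=0 → after 1×micro: 0 ⇒ (c0=1, c1=0)
macro 2: S0 reads c0=1 → after 1×micro: -1; S1 reads c0=1 → after 1×micro: 1 ⇒ (c0=-1, c1=1)
macro 3: S0 reads c0=-1 → after 1×micro: 3; S1 reads c0=-1 → after 1×micro: 0 ⇒ (c0=3, c1=0)

c1 at macro-step 1 = 0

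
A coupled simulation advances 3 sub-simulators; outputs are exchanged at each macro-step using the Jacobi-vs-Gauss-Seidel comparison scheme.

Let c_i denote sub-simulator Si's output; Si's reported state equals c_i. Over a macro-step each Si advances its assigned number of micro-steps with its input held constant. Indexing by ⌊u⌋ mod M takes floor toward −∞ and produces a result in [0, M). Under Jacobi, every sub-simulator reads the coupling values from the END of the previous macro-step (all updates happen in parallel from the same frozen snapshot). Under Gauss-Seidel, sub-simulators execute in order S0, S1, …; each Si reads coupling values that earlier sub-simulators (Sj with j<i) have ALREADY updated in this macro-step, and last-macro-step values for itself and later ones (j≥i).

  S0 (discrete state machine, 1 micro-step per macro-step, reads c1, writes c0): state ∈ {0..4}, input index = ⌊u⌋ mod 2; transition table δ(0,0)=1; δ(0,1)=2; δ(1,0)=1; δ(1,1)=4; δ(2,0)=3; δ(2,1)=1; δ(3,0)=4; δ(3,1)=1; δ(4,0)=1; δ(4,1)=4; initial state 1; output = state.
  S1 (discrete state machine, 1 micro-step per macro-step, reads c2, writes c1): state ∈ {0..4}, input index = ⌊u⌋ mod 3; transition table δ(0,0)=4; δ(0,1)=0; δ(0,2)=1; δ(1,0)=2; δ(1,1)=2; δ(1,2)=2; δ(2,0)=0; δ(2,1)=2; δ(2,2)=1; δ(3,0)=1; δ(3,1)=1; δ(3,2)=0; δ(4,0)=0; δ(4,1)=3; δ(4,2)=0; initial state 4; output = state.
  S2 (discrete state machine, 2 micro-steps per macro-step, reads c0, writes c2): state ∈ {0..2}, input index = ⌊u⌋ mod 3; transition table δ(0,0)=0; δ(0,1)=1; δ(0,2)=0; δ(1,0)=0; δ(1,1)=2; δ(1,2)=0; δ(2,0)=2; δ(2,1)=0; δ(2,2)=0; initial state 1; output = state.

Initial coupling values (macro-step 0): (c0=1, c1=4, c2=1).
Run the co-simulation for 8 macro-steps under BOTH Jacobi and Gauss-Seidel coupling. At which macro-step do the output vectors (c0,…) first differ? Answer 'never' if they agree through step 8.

first divergence at macro-step: never

[Jacobi] macro 1: S0 reads c1=4 → after 1×micro: 1; S1 reads c2=1 → after 1×micro: 3; S2 reads c0=1 → after 2×micro: 0 ⇒ (c0=1, c1=3, c2=0)
[Jacobi] macro 2: S0 reads c1=3 → after 1×micro: 4; S1 reads c2=0 → after 1×micro: 1; S2 reads c0=1 → after 2×micro: 2 ⇒ (c0=4, c1=1, c2=2)
[Jacobi] macro 3: S0 reads c1=1 → after 1×micro: 4; S1 reads c2=2 → after 1×micro: 2; S2 reads c0=4 → after 2×micro: 1 ⇒ (c0=4, c1=2, c2=1)
[Jacobi] macro 4: S0 reads c1=2 → after 1×micro: 1; S1 reads c2=1 → after 1×micro: 2; S2 reads c0=4 → after 2×micro: 0 ⇒ (c0=1, c1=2, c2=0)
[Jacobi] macro 5: S0 reads c1=2 → after 1×micro: 1; S1 reads c2=0 → after 1×micro: 0; S2 reads c0=1 → after 2×micro: 2 ⇒ (c0=1, c1=0, c2=2)
[Jacobi] macro 6: S0 reads c1=0 → after 1×micro: 1; S1 reads c2=2 → after 1×micro: 1; S2 reads c0=1 → after 2×micro: 1 ⇒ (c0=1, c1=1, c2=1)
[Jacobi] macro 7: S0 reads c1=1 → after 1×micro: 4; S1 reads c2=1 → after 1×micro: 2; S2 reads c0=1 → after 2×micro: 0 ⇒ (c0=4, c1=2, c2=0)
[Jacobi] macro 8: S0 reads c1=2 → after 1×micro: 1; S1 reads c2=0 → after 1×micro: 0; S2 reads c0=4 → after 2×micro: 2 ⇒ (c0=1, c1=0, c2=2)
[Gauss-Seidel] macro 1: S0 reads c1=4 → after 1×micro: 1; S1 reads c2=1 → after 1×micro: 3; S2 reads c0=1 → after 2×micro: 0 ⇒ (c0=1, c1=3, c2=0)
[Gauss-Seidel] macro 2: S0 reads c1=3 → after 1×micro: 4; S1 reads c2=0 → after 1×micro: 1; S2 reads c0=4 → after 2×micro: 2 ⇒ (c0=4, c1=1, c2=2)
[Gauss-Seidel] macro 3: S0 reads c1=1 → after 1×micro: 4; S1 reads c2=2 → after 1×micro: 2; S2 reads c0=4 → after 2×micro: 1 ⇒ (c0=4, c1=2, c2=1)
[Gauss-Seidel] macro 4: S0 reads c1=2 → after 1×micro: 1; S1 reads c2=1 → after 1×micro: 2; S2 reads c0=1 → after 2×micro: 0 ⇒ (c0=1, c1=2, c2=0)
[Gauss-Seidel] macro 5: S0 reads c1=2 → after 1×micro: 1; S1 reads c2=0 → after 1×micro: 0; S2 reads c0=1 → after 2×micro: 2 ⇒ (c0=1, c1=0, c2=2)
[Gauss-Seidel] macro 6: S0 reads c1=0 → after 1×micro: 1; S1 reads c2=2 → after 1×micro: 1; S2 reads c0=1 → after 2×micro: 1 ⇒ (c0=1, c1=1, c2=1)
[Gauss-Seidel] macro 7: S0 reads c1=1 → after 1×micro: 4; S1 reads c2=1 → after 1×micro: 2; S2 reads c0=4 → after 2×micro: 0 ⇒ (c0=4, c1=2, c2=0)
[Gauss-Seidel] macro 8: S0 reads c1=2 → after 1×micro: 1; S1 reads c2=0 → after 1×micro: 0; S2 reads c0=1 → after 2×micro: 2 ⇒ (c0=1, c1=0, c2=2)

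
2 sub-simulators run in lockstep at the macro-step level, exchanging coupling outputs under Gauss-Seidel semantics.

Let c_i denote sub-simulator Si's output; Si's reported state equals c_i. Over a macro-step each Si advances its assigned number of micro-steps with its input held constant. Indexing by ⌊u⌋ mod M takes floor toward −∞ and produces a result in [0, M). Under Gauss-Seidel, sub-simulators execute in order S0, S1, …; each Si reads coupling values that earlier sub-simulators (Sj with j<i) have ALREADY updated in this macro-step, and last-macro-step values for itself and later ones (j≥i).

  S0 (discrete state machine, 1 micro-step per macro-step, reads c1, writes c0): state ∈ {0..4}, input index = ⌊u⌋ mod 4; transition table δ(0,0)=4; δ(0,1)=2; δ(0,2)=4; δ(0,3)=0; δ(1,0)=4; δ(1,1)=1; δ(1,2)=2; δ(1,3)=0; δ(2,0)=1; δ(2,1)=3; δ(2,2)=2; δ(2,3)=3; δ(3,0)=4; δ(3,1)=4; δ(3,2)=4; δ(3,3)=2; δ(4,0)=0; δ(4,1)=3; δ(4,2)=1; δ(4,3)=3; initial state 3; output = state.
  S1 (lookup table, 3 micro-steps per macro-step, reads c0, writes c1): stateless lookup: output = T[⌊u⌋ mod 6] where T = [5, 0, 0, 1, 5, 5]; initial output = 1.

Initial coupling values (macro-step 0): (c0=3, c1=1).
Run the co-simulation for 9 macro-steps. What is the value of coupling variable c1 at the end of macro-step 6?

c1 at macro-step 6 = 1

macro 1: S0 reads c1=1 → after 1×micro: 4; S1 reads c0=4 → after 3×micro: 5 ⇒ (c0=4, c1=5)
macro 2: S0 reads c1=5 → after 1×micro: 3; S1 reads c0=3 → after 3×micro: 1 ⇒ (c0=3, c1=1)
macro 3: S0 reads c1=1 → after 1×micro: 4; S1 reads c0=4 → after 3×micro: 5 ⇒ (c0=4, c1=5)
macro 4: S0 reads c1=5 → after 1×micro: 3; S1 reads c0=3 → after 3×micro: 1 ⇒ (c0=3, c1=1)
macro 5: S0 reads c1=1 → after 1×micro: 4; S1 reads c0=4 → after 3×micro: 5 ⇒ (c0=4, c1=5)
macro 6: S0 reads c1=5 → after 1×micro: 3; S1 reads c0=3 → after 3×micro: 1 ⇒ (c0=3, c1=1)
macro 7: S0 reads c1=1 → after 1×micro: 4; S1 reads c0=4 → after 3×micro: 5 ⇒ (c0=4, c1=5)
macro 8: S0 reads c1=5 → after 1×micro: 3; S1 reads c0=3 → after 3×micro: 1 ⇒ (c0=3, c1=1)
macro 9: S0 reads c1=1 → after 1×micro: 4; S1 reads c0=4 → after 3×micro: 5 ⇒ (c0=4, c1=5)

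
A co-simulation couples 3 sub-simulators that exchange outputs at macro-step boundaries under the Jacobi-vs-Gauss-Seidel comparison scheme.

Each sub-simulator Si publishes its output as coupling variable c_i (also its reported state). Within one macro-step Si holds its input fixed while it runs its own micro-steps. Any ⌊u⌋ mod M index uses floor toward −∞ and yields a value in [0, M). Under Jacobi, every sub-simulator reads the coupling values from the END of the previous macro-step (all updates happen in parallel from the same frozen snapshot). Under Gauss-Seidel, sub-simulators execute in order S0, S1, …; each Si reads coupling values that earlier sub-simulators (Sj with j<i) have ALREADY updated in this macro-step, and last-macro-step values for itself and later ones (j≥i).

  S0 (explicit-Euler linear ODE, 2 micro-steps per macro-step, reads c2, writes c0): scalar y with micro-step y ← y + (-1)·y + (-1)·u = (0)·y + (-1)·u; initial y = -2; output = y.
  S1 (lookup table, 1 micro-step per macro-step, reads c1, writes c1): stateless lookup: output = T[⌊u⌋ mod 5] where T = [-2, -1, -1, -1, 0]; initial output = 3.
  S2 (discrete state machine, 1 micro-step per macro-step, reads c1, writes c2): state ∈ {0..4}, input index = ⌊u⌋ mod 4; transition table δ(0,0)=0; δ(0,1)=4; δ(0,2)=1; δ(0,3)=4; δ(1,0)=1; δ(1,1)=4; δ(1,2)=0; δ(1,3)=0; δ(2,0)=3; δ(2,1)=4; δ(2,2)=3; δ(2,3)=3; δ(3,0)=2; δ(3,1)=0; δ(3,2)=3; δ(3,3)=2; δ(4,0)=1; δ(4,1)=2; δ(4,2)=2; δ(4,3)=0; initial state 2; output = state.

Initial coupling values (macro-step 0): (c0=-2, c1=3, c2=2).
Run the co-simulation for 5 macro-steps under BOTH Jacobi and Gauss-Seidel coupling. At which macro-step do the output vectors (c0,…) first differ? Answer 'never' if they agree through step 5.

[Jacobi] macro 1: S0 reads c2=2 → after 2×micro: -2; S1 reads c1=3 → after 1×micro: -1; S2 reads c1=3 → after 1×micro: 3 ⇒ (c0=-2, c1=-1, c2=3)
[Jacobi] macro 2: S0 reads c2=3 → after 2×micro: -3; S1 reads c1=-1 → after 1×micro: 0; S2 reads c1=-1 → after 1×micro: 2 ⇒ (c0=-3, c1=0, c2=2)
[Jacobi] macro 3: S0 reads c2=2 → after 2×micro: -2; S1 reads c1=0 → after 1×micro: -2; S2 reads c1=0 → after 1×micro: 3 ⇒ (c0=-2, c1=-2, c2=3)
[Jacobi] macro 4: S0 reads c2=3 → after 2×micro: -3; S1 reads c1=-2 → after 1×micro: -1; S2 reads c1=-2 → after 1×micro: 3 ⇒ (c0=-3, c1=-1, c2=3)
[Jacobi] macro 5: S0 reads c2=3 → after 2×micro: -3; S1 reads c1=-1 → after 1×micro: 0; S2 reads c1=-1 → after 1×micro: 2 ⇒ (c0=-3, c1=0, c2=2)
[Gauss-Seidel] macro 1: S0 reads c2=2 → after 2×micro: -2; S1 reads c1=3 → after 1×micro: -1; S2 reads c1=-1 → after 1×micro: 3 ⇒ (c0=-2, c1=-1, c2=3)
[Gauss-Seidel] macro 2: S0 reads c2=3 → after 2×micro: -3; S1 reads c1=-1 → after 1×micro: 0; S2 reads c1=0 → after 1×micro: 2 ⇒ (c0=-3, c1=0, c2=2)
[Gauss-Seidel] macro 3: S0 reads c2=2 → after 2×micro: -2; S1 reads c1=0 → after 1×micro: -2; S2 reads c1=-2 → after 1×micro: 3 ⇒ (c0=-2, c1=-2, c2=3)
[Gauss-Seidel] macro 4: S0 reads c2=3 → after 2×micro: -3; S1 reads c1=-2 → after 1×micro: -1; S2 reads c1=-1 → after 1×micro: 2 ⇒ (c0=-3, c1=-1, c2=2)
[Gauss-Seidel] macro 5: S0 reads c2=2 → after 2×micro: -2; S1 reads c1=-1 → after 1×micro: 0; S2 reads c1=0 → after 1×micro: 3 ⇒ (c0=-2, c1=0, c2=3)

first divergence at macro-step: 4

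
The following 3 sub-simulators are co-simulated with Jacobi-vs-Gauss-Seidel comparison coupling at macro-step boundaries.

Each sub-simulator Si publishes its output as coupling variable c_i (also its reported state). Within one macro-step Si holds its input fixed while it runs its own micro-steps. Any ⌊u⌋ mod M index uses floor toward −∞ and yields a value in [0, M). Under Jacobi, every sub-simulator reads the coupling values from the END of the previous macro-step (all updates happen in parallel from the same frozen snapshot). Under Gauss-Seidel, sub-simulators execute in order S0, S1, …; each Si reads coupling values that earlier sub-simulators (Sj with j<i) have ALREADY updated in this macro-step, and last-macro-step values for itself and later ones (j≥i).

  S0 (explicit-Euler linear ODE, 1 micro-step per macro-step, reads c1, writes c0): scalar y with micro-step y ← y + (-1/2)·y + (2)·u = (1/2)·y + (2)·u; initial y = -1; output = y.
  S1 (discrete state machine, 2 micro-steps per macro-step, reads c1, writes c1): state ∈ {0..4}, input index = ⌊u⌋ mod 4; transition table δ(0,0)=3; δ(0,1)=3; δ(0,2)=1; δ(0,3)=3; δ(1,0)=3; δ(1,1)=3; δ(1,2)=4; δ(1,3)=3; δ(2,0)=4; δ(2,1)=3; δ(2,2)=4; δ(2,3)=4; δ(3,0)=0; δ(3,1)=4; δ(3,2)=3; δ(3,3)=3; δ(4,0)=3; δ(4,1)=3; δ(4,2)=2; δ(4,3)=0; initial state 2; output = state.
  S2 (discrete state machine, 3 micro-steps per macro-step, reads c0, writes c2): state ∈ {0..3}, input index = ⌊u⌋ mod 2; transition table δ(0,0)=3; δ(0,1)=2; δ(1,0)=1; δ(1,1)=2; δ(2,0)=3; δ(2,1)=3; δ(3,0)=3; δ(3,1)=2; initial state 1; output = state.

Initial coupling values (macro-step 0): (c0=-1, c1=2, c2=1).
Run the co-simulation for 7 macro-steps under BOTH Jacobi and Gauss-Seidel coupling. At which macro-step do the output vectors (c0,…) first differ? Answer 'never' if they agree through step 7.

first divergence at macro-step: 3

[Jacobi] macro 1: S0 reads c1=2 → after 1×micro: 7/2; S1 reads c1=2 → after 2×micro: 2; S2 reads c0=-1 → after 3×micro: 2 ⇒ (c0=7/2, c1=2, c2=2)
[Jacobi] macro 2: S0 reads c1=2 → after 1×micro: 23/4; S1 reads c1=2 → after 2×micro: 2; S2 reads c0=7/2 → after 3×micro: 3 ⇒ (c0=23/4, c1=2, c2=3)
[Jacobi] macro 3: S0 reads c1=2 → after 1×micro: 55/8; S1 reads c1=2 → after 2×micro: 2; S2 reads c0=23/4 → after 3×micro: 2 ⇒ (c0=55/8, c1=2, c2=2)
[Jacobi] macro 4: S0 reads c1=2 → after 1×micro: 119/16; S1 reads c1=2 → after 2×micro: 2; S2 reads c0=55/8 → after 3×micro: 3 ⇒ (c0=119/16, c1=2, c2=3)
[Jacobi] macro 5: S0 reads c1=2 → after 1×micro: 247/32; S1 reads c1=2 → after 2×micro: 2; S2 reads c0=119/16 → after 3×micro: 2 ⇒ (c0=247/32, c1=2, c2=2)
[Jacobi] macro 6: S0 reads c1=2 → after 1×micro: 503/64; S1 reads c1=2 → after 2×micro: 2; S2 reads c0=247/32 → after 3×micro: 3 ⇒ (c0=503/64, c1=2, c2=3)
[Jacobi] macro 7: S0 reads c1=2 → after 1×micro: 1015/128; S1 reads c1=2 → after 2×micro: 2; S2 reads c0=503/64 → after 3×micro: 2 ⇒ (c0=1015/128, c1=2, c2=2)
[Gauss-Seidel] macro 1: S0 reads c1=2 → after 1×micro: 7/2; S1 reads c1=2 → after 2×micro: 2; S2 reads c0=7/2 → after 3×micro: 2 ⇒ (c0=7/2, c1=2, c2=2)
[Gauss-Seidel] macro 2: S0 reads c1=2 → after 1×micro: 23/4; S1 reads c1=2 → after 2×micro: 2; S2 reads c0=23/4 → after 3×micro: 3 ⇒ (c0=23/4, c1=2, c2=3)
[Gauss-Seidel] macro 3: S0 reads c1=2 → after 1×micro: 55/8; S1 reads c1=2 → after 2×micro: 2; S2 reads c0=55/8 → after 3×micro: 3 ⇒ (c0=55/8, c1=2, c2=3)
[Gauss-Seidel] macro 4: S0 reads c1=2 → after 1×micro: 119/16; S1 reads c1=2 → after 2×micro: 2; S2 reads c0=119/16 → after 3×micro: 2 ⇒ (c0=119/16, c1=2, c2=2)
[Gauss-Seidel] macro 5: S0 reads c1=2 → after 1×micro: 247/32; S1 reads c1=2 → after 2×micro: 2; S2 reads c0=247/32 → after 3×micro: 3 ⇒ (c0=247/32, c1=2, c2=3)
[Gauss-Seidel] macro 6: S0 reads c1=2 → after 1×micro: 503/64; S1 reads c1=2 → after 2×micro: 2; S2 reads c0=503/64 → after 3×micro: 2 ⇒ (c0=503/64, c1=2, c2=2)
[Gauss-Seidel] macro 7: S0 reads c1=2 → after 1×micro: 1015/128; S1 reads c1=2 → after 2×micro: 2; S2 reads c0=1015/128 → after 3×micro: 3 ⇒ (c0=1015/128, c1=2, c2=3)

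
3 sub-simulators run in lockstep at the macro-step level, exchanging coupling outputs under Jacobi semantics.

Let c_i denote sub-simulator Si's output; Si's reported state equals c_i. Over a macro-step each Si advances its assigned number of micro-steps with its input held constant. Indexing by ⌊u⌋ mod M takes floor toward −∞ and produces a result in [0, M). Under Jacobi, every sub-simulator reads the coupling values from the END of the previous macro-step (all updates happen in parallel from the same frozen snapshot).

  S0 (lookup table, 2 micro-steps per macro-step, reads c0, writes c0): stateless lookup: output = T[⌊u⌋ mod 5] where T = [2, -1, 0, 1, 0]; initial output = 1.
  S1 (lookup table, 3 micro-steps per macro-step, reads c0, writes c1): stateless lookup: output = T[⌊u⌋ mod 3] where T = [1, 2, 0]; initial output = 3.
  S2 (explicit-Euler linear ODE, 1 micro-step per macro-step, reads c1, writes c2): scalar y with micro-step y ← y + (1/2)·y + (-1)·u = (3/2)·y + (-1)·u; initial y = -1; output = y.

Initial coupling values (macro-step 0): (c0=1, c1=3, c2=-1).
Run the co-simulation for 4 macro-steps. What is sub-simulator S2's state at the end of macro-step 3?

S2 state at macro-step 3 = -105/8

macro 1: S0 reads c0=1 → after 2×micro: -1; S1 reads c0=1 → after 3×micro: 2; S2 reads c1=3 → after 1×micro: -9/2 ⇒ (c0=-1, c1=2, c2=-9/2)
macro 2: S0 reads c0=-1 → after 2×micro: 0; S1 reads c0=-1 → after 3×micro: 0; S2 reads c1=2 → after 1×micro: -35/4 ⇒ (c0=0, c1=0, c2=-35/4)
macro 3: S0 reads c0=0 → after 2×micro: 2; S1 reads c0=0 → after 3×micro: 1; S2 reads c1=0 → after 1×micro: -105/8 ⇒ (c0=2, c1=1, c2=-105/8)
macro 4: S0 reads c0=2 → after 2×micro: 0; S1 reads c0=2 → after 3×micro: 0; S2 reads c1=1 → after 1×micro: -331/16 ⇒ (c0=0, c1=0, c2=-331/16)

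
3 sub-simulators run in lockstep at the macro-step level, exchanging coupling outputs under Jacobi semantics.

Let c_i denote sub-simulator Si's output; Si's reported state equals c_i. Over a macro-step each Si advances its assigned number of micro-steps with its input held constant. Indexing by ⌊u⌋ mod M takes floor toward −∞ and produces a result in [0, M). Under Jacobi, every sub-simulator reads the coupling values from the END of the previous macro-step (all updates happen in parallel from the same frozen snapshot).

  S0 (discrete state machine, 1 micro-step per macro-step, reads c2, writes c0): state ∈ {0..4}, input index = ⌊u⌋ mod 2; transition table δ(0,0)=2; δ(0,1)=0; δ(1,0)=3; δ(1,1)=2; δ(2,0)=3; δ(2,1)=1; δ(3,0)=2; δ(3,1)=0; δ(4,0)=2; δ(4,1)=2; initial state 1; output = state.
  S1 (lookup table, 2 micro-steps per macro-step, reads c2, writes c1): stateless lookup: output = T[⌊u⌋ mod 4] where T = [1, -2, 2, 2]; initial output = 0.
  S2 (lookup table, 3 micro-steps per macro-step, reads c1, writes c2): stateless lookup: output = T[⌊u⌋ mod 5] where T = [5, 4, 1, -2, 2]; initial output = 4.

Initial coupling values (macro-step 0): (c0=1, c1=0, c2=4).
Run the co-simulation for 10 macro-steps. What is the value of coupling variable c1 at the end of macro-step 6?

c1 at macro-step 6 = -2

macro 1: S0 reads c2=4 → after 1×micro: 3; S1 reads c2=4 → after 2×micro: 1; S2 reads c1=0 → after 3×micro: 5 ⇒ (c0=3, c1=1, c2=5)
macro 2: S0 reads c2=5 → after 1×micro: 0; S1 reads c2=5 → after 2×micro: -2; S2 reads c1=1 → after 3×micro: 4 ⇒ (c0=0, c1=-2, c2=4)
macro 3: S0 reads c2=4 → after 1×micro: 2; S1 reads c2=4 → after 2×micro: 1; S2 reads c1=-2 → after 3×micro: -2 ⇒ (c0=2, c1=1, c2=-2)
macro 4: S0 reads c2=-2 → after 1×micro: 3; S1 reads c2=-2 → after 2×micro: 2; S2 reads c1=1 → after 3×micro: 4 ⇒ (c0=3, c1=2, c2=4)
macro 5: S0 reads c2=4 → after 1×micro: 2; S1 reads c2=4 → after 2×micro: 1; S2 reads c1=2 → after 3×micro: 1 ⇒ (c0=2, c1=1, c2=1)
macro 6: S0 reads c2=1 → after 1×micro: 1; S1 reads c2=1 → after 2×micro: -2; S2 reads c1=1 → after 3×micro: 4 ⇒ (c0=1, c1=-2, c2=4)
macro 7: S0 reads c2=4 → after 1×micro: 3; S1 reads c2=4 → after 2×micro: 1; S2 reads c1=-2 → after 3×micro: -2 ⇒ (c0=3, c1=1, c2=-2)
macro 8: S0 reads c2=-2 → after 1×micro: 2; S1 reads c2=-2 → after 2×micro: 2; S2 reads c1=1 → after 3×micro: 4 ⇒ (c0=2, c1=2, c2=4)
macro 9: S0 reads c2=4 → after 1×micro: 3; S1 reads c2=4 → after 2×micro: 1; S2 reads c1=2 → after 3×micro: 1 ⇒ (c0=3, c1=1, c2=1)
macro 10: S0 reads c2=1 → after 1×micro: 0; S1 reads c2=1 → after 2×micro: -2; S2 reads c1=1 → after 3×micro: 4 ⇒ (c0=0, c1=-2, c2=4)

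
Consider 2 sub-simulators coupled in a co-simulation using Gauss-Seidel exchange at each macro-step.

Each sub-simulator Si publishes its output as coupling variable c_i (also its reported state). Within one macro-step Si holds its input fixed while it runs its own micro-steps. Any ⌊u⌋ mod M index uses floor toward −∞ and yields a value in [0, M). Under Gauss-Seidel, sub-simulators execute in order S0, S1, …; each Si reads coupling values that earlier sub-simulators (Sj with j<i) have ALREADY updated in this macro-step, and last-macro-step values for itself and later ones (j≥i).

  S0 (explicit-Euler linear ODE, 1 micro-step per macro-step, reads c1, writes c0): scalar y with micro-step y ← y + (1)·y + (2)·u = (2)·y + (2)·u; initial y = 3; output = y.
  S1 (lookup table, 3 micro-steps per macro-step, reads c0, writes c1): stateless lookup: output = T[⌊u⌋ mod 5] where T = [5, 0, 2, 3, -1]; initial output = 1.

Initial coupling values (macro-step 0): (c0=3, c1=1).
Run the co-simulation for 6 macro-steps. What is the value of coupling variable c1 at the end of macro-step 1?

macro 1: S0 reads c1=1 → after 1×micro: 8; S1 reads c0=8 → after 3×micro: 3 ⇒ (c0=8, c1=3)
macro 2: S0 reads c1=3 → after 1×micro: 22; S1 reads c0=22 → after 3×micro: 2 ⇒ (c0=22, c1=2)
macro 3: S0 reads c1=2 → after 1×micro: 48; S1 reads c0=48 → after 3×micro: 3 ⇒ (c0=48, c1=3)
macro 4: S0 reads c1=3 → after 1×micro: 102; S1 reads c0=102 → after 3×micro: 2 ⇒ (c0=102, c1=2)
macro 5: S0 reads c1=2 → after 1×micro: 208; S1 reads c0=208 → after 3×micro: 3 ⇒ (c0=208, c1=3)
macro 6: S0 reads c1=3 → after 1×micro: 422; S1 reads c0=422 → after 3×micro: 2 ⇒ (c0=422, c1=2)

c1 at macro-step 1 = 3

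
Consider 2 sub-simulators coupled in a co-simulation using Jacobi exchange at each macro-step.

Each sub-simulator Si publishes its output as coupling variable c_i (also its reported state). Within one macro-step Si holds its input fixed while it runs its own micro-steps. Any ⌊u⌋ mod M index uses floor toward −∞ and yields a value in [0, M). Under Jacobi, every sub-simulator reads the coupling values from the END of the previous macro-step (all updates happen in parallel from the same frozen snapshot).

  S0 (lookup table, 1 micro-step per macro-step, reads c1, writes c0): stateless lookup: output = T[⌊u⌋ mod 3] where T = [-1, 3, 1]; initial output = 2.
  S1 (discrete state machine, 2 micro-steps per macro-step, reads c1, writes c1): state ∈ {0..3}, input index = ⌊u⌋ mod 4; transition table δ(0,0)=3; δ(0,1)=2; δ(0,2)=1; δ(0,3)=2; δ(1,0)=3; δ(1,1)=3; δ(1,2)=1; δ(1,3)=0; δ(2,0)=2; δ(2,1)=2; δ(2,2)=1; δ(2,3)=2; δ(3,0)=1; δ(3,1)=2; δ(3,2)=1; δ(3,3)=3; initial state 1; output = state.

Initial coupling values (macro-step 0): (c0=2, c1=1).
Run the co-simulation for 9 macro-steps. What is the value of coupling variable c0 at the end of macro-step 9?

macro 1: S0 reads c1=1 → after 1×micro: 3; S1 reads c1=1 → after 2×micro: 2 ⇒ (c0=3, c1=2)
macro 2: S0 reads c1=2 → after 1×micro: 1; S1 reads c1=2 → after 2×micro: 1 ⇒ (c0=1, c1=1)
macro 3: S0 reads c1=1 → after 1×micro: 3; S1 reads c1=1 → after 2×micro: 2 ⇒ (c0=3, c1=2)
macro 4: S0 reads c1=2 → after 1×micro: 1; S1 reads c1=2 → after 2×micro: 1 ⇒ (c0=1, c1=1)
macro 5: S0 reads c1=1 → after 1×micro: 3; S1 reads c1=1 → after 2×micro: 2 ⇒ (c0=3, c1=2)
macro 6: S0 reads c1=2 → after 1×micro: 1; S1 reads c1=2 → after 2×micro: 1 ⇒ (c0=1, c1=1)
macro 7: S0 reads c1=1 → after 1×micro: 3; S1 reads c1=1 → after 2×micro: 2 ⇒ (c0=3, c1=2)
macro 8: S0 reads c1=2 → after 1×micro: 1; S1 reads c1=2 → after 2×micro: 1 ⇒ (c0=1, c1=1)
macro 9: S0 reads c1=1 → after 1×micro: 3; S1 reads c1=1 → after 2×micro: 2 ⇒ (c0=3, c1=2)

c0 at macro-step 9 = 3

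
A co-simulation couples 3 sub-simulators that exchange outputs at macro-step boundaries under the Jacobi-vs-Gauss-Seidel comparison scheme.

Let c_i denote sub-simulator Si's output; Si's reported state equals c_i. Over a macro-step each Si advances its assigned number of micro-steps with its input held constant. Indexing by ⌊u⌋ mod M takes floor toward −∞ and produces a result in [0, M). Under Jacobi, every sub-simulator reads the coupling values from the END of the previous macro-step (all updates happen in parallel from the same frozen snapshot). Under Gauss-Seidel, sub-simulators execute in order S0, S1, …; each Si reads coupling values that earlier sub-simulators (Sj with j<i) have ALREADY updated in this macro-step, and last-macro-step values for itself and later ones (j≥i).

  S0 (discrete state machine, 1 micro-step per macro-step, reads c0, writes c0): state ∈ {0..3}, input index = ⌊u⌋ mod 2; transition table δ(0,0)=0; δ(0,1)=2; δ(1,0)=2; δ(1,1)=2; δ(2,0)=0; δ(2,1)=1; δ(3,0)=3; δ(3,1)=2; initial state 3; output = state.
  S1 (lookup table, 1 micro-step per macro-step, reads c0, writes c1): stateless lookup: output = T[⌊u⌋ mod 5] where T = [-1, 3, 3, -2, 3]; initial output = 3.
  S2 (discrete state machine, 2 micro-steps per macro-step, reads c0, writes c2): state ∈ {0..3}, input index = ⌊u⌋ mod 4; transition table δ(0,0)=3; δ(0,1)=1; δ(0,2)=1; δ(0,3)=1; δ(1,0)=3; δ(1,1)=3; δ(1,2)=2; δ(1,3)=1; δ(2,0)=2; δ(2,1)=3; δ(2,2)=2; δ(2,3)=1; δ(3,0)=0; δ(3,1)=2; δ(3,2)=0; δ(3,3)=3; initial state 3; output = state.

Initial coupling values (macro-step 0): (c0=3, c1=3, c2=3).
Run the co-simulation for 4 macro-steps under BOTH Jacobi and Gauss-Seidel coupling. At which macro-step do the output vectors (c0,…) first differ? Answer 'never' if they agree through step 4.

[Jacobi] macro 1: S0 reads c0=3 → after 1×micro: 2; S1 reads c0=3 → after 1×micro: -2; S2 reads c0=3 → after 2×micro: 3 ⇒ (c0=2, c1=-2, c2=3)
[Jacobi] macro 2: S0 reads c0=2 → after 1×micro: 0; S1 reads c0=2 → after 1×micro: 3; S2 reads c0=2 → after 2×micro: 1 ⇒ (c0=0, c1=3, c2=1)
[Jacobi] macro 3: S0 reads c0=0 → after 1×micro: 0; S1 reads c0=0 → after 1×micro: -1; S2 reads c0=0 → after 2×micro: 0 ⇒ (c0=0, c1=-1, c2=0)
[Jacobi] macro 4: S0 reads c0=0 → after 1×micro: 0; S1 reads c0=0 → after 1×micro: -1; S2 reads c0=0 → after 2×micro: 0 ⇒ (c0=0, c1=-1, c2=0)
[Gauss-Seidel] macro 1: S0 reads c0=3 → after 1×micro: 2; S1 reads c0=2 → after 1×micro: 3; S2 reads c0=2 → after 2×micro: 1 ⇒ (c0=2, c1=3, c2=1)
[Gauss-Seidel] macro 2: S0 reads c0=2 → after 1×micro: 0; S1 reads c0=0 → after 1×micro: -1; S2 reads c0=0 → after 2×micro: 0 ⇒ (c0=0, c1=-1, c2=0)
[Gauss-Seidel] macro 3: S0 reads c0=0 → after 1×micro: 0; S1 reads c0=0 → after 1×micro: -1; S2 reads c0=0 → after 2×micro: 0 ⇒ (c0=0, c1=-1, c2=0)
[Gauss-Seidel] macro 4: S0 reads c0=0 → after 1×micro: 0; S1 reads c0=0 → after 1×micro: -1; S2 reads c0=0 → after 2×micro: 0 ⇒ (c0=0, c1=-1, c2=0)

first divergence at macro-step: 1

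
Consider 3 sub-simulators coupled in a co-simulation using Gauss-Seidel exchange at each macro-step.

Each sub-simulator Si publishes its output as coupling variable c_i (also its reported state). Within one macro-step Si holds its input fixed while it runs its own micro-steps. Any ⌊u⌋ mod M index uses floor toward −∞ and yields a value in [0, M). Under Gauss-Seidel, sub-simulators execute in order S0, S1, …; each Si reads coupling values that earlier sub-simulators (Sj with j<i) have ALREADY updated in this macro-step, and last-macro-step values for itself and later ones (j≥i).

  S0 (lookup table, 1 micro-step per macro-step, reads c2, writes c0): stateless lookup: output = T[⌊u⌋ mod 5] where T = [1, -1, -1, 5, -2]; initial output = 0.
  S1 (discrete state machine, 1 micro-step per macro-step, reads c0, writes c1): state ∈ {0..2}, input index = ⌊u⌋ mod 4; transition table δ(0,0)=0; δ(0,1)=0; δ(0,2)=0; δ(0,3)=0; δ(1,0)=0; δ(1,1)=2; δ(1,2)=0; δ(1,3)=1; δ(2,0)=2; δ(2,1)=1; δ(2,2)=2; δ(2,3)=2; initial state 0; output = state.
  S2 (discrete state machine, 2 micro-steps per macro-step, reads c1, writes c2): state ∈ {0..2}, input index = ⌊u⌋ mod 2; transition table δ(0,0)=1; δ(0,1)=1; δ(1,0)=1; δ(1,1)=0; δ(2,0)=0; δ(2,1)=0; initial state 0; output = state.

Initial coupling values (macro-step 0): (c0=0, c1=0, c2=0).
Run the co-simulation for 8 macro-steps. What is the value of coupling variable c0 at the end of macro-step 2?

macro 1: S0 reads c2=0 → after 1×micro: 1; S1 reads c0=1 → after 1×micro: 0; S2 reads c1=0 → after 2×micro: 1 ⇒ (c0=1, c1=0, c2=1)
macro 2: S0 reads c2=1 → after 1×micro: -1; S1 reads c0=-1 → after 1×micro: 0; S2 reads c1=0 → after 2×micro: 1 ⇒ (c0=-1, c1=0, c2=1)
macro 3: S0 reads c2=1 → after 1×micro: -1; S1 reads c0=-1 → after 1×micro: 0; S2 reads c1=0 → after 2×micro: 1 ⇒ (c0=-1, c1=0, c2=1)
macro 4: S0 reads c2=1 → after 1×micro: -1; S1 reads c0=-1 → after 1×micro: 0; S2 reads c1=0 → after 2×micro: 1 ⇒ (c0=-1, c1=0, c2=1)
macro 5: S0 reads c2=1 → after 1×micro: -1; S1 reads c0=-1 → after 1×micro: 0; S2 reads c1=0 → after 2×micro: 1 ⇒ (c0=-1, c1=0, c2=1)
macro 6: S0 reads c2=1 → after 1×micro: -1; S1 reads c0=-1 → after 1×micro: 0; S2 reads c1=0 → after 2×micro: 1 ⇒ (c0=-1, c1=0, c2=1)
macro 7: S0 reads c2=1 → after 1×micro: -1; S1 reads c0=-1 → after 1×micro: 0; S2 reads c1=0 → after 2×micro: 1 ⇒ (c0=-1, c1=0, c2=1)
macro 8: S0 reads c2=1 → after 1×micro: -1; S1 reads c0=-1 → after 1×micro: 0; S2 reads c1=0 → after 2×micro: 1 ⇒ (c0=-1, c1=0, c2=1)

c0 at macro-step 2 = -1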